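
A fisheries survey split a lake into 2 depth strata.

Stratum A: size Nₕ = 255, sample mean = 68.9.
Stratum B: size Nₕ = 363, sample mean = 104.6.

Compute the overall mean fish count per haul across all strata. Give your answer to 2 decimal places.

89.87

x̄_st = (Σ Nₕx̄ₕ) / (Σ Nₕ) = (255·68.9 + 363·104.6) / 618
= 55539.3 / 618 = 89.8694... → 89.87.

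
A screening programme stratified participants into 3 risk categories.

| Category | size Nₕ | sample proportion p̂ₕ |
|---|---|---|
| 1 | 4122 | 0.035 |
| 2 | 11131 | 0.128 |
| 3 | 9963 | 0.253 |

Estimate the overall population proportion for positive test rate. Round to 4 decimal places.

0.1622

N = 4122 + 11131 + 9963 = 25216.
Overall proportion = Σ (Nₕ/N)·p̂ₕ.
Σ Nₕp̂ₕ = 144.27 + 1424.768 + 2520.639 = 4089.677.
4089.677 / 25216 = 0.162186... → 0.1622.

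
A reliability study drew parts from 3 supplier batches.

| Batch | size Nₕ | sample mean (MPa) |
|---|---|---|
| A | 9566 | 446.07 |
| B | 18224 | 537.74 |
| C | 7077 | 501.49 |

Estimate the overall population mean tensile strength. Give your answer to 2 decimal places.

505.23

N = 9566 + 18224 + 7077 = 34867.
The stratified mean weights each stratum mean by its population share Nₕ/N.
Σ Nₕx̄ₕ = 9566·446.07 + 18224·537.74 + 7077·501.49 = 4267105.62 + 9799773.76 + 3549044.73 = 17615924.11.
Divide by N: 17615924.11 / 34867 = 505.2320... → 505.23.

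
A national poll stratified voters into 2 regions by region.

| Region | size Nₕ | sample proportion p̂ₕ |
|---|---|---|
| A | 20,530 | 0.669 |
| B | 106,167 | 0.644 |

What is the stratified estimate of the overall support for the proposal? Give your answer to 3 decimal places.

Wₕ = Nₕ/N with N = 126697: 0.1620, 0.8380.
p̂_st = 0.1620·0.669 + 0.8380·0.644 ≈ 0.64805... → 0.648.

0.648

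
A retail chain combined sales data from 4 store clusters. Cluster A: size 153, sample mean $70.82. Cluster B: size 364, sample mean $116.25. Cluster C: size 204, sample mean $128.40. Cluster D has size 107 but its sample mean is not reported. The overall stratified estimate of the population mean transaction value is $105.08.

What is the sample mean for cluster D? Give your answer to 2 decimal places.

Σ Nₕx̄ₕ = N·μ, so 107·x̄_D = 828·105.08 − (153·70.82 + 364·116.25 + 204·128.40).
= 87006.24 − 79344.06 = 7662.18.
x̄_D = 7662.18 / 107 = 71.6092... → 71.61.

71.61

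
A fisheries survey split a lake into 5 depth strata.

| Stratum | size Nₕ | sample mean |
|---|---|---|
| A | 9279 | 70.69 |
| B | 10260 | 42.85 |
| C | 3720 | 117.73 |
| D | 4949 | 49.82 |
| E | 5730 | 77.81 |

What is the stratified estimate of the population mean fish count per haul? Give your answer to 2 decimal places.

x̄_st = (Σ Nₕx̄ₕ) / (Σ Nₕ) = (9279·70.69 + 10260·42.85 + 3720·117.73 + 4949·49.82 + 5730·77.81) / 33938
= 2225939.59 / 33938 = 65.5884... → 65.59.

65.59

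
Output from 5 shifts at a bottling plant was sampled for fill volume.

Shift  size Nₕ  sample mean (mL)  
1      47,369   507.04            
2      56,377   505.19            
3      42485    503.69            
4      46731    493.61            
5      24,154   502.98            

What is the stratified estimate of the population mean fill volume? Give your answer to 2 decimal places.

502.56

N = 47369 + 56377 + 42485 + 46731 + 24154 = 217116.
The stratified mean weights each stratum mean by its population share Nₕ/N.
Σ Nₕx̄ₕ = 47369·507.04 + 56377·505.19 + 42485·503.69 + 46731·493.61 + 24154·502.98 = 24017977.76 + 28481096.63 + 21399269.65 + 23066888.91 + 12148978.92 = 109114211.87.
Divide by N: 109114211.87 / 217116 = 502.5618... → 502.56.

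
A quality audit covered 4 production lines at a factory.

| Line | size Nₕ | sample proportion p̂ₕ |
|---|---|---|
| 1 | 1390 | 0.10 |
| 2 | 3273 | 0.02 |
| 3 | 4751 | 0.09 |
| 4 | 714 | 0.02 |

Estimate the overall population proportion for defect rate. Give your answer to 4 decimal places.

0.0638

Wₕ = Nₕ/N with N = 10128: 0.1372, 0.3232, 0.4691, 0.0705.
p̂_st = 0.1372·0.10 + 0.3232·0.02 + 0.4691·0.09 + 0.0705·0.02 ≈ 0.063816... → 0.0638.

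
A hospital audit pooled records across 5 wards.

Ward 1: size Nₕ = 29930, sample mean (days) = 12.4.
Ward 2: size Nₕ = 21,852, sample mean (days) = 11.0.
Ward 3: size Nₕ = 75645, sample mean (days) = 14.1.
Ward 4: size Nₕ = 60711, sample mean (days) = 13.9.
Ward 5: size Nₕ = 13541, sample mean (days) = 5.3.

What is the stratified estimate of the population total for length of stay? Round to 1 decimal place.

2593748.7

Estimate total by summing Nₕ·x̄ₕ over strata.
29930·12.4 + 21852·11.0 + 75645·14.1 + 60711·13.9 + 13541·5.3 = 371132 + 240372 + 1066594.5 + 843882.9 + 71767.3 = 2593748.7.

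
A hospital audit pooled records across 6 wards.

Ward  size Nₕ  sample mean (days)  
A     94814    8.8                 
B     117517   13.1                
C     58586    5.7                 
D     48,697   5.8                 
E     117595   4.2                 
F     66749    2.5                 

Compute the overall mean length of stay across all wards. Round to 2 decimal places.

7.24

N = 503958; weights Wₕ = Nₕ/N = (0.1881, 0.2332, 0.1163, 0.0966, 0.2333, 0.1324).
x̄_st = Σ Wₕ·x̄ₕ = 0.1881·8.8 + 0.2332·13.1 + 0.1163·5.7 + 0.0966·5.8 + 0.2333·4.2 + 0.1324·2.5 ≈ 7.2446...
→ 7.24.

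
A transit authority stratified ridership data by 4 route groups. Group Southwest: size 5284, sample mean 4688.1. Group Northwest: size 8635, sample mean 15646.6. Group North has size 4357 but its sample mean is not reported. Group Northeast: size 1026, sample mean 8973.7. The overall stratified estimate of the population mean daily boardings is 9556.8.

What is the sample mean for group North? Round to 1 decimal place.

3529.5

N = 5284 + 8635 + 4357 + 1026 = 19302.
Overall total = μ·N = 9556.8·19302 = 184465353.6.
Subtract the known strata: 5284·4688.1 + 8635·15646.6 + 1026·8973.7 = 169087327.6.
Remaining total for group North: 184465353.6 − 169087327.6 = 15378026.
Divide by its size: 15378026 / 4357 = 3529.499... → 3529.5.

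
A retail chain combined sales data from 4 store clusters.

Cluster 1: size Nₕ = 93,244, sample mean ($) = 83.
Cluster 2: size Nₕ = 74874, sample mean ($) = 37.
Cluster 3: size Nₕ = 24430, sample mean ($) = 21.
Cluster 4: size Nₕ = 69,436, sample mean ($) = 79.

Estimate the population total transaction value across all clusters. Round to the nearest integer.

16508064

1: 93244·83 = 7739252
2: 74874·37 = 2770338
3: 24430·21 = 513030
4: 69436·79 = 5485444
τ̂ = Σ Nₕx̄ₕ = 16508064.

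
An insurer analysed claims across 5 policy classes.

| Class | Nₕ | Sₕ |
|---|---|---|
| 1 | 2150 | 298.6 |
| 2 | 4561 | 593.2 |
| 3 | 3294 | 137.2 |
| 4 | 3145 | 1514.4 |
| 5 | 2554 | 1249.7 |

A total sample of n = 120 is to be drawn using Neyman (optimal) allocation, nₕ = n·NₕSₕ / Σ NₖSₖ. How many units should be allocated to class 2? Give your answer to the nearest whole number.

28

Σ NₕSₕ = 2150·298.6 + 4561·593.2 + 3294·137.2 + 3145·1514.4 + 2554·1249.7 = 11754033.8.
Share for 2: 2705585.2/11754033.8 = 0.23018.
n_2 = 120 × 0.23018 = 27.622... → 28.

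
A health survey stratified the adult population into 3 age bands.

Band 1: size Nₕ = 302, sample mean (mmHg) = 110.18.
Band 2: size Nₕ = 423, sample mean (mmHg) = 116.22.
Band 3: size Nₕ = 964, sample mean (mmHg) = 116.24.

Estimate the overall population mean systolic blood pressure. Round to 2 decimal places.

115.15

N = 302 + 423 + 964 = 1689.
Weight each subgroup mean by Nₕ/N and sum.
Σ Nₕx̄ₕ = 302·110.18 + 423·116.22 + 964·116.24 = 33274.36 + 49161.06 + 112055.36 = 194490.78.
Divide by N: 194490.78 / 1689 = 115.1514... → 115.15.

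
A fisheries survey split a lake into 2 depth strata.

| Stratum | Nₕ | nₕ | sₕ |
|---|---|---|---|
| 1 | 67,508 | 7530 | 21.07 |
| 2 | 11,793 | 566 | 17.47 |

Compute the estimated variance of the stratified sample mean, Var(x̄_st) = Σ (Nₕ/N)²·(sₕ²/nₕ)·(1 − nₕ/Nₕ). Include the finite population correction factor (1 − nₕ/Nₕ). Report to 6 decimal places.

0.049313

N = 79301. Term for each stratum: Wₕ²sₕ²/nₕ·(1−nₕ/Nₕ).
Var(x̄_st) = 0.037959806 + 0.011352724 = 0.049312530 → 0.049313.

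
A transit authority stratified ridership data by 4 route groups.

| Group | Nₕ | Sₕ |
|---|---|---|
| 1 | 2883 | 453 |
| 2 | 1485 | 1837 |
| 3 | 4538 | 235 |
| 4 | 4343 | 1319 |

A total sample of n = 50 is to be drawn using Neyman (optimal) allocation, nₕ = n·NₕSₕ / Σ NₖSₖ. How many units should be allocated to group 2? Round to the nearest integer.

13

1: NₕSₕ = 2883·453 = 1305999
2: NₕSₕ = 1485·1837 = 2727945
3: NₕSₕ = 4538·235 = 1066430
4: NₕSₕ = 4343·1319 = 5728417
Σ NₕSₕ = 10828791.
n_2 = 50·2727945/10828791 = 12.596... → 13.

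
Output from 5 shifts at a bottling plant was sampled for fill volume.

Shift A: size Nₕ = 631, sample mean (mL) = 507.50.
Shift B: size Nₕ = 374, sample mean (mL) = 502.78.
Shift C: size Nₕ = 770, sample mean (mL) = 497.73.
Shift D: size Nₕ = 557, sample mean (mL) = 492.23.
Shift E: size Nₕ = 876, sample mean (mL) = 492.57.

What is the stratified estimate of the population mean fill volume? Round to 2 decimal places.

N = 3208; weights Wₕ = Nₕ/N = (0.1967, 0.1166, 0.2400, 0.1736, 0.2731).
x̄_st = Σ Wₕ·x̄ₕ = 0.1967·507.50 + 0.1166·502.78 + 0.2400·497.73 + 0.1736·492.23 + 0.2731·492.57 ≈ 497.8765...
→ 497.88.

497.88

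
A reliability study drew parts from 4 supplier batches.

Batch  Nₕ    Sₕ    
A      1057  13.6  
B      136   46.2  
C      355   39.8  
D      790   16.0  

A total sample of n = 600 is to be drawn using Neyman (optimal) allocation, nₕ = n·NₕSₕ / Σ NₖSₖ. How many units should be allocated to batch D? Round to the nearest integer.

160

A: NₕSₕ = 1057·13.6 = 14375.2
B: NₕSₕ = 136·46.2 = 6283.2
C: NₕSₕ = 355·39.8 = 14129
D: NₕSₕ = 790·16.0 = 12640
Σ NₕSₕ = 47427.4.
n_D = 600·12640/47427.4 = 159.908... → 160.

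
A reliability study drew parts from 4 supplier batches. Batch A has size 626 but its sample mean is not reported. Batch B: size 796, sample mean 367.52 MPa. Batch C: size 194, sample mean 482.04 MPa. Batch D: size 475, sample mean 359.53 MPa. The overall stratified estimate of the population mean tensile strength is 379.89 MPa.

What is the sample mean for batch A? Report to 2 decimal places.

Σ Nₕx̄ₕ = N·μ, so 626·x̄_A = 2091·379.89 − (796·367.52 + 194·482.04 + 475·359.53).
= 794349.99 − 556838.43 = 237511.56.
x̄_A = 237511.56 / 626 = 379.4114... → 379.41.

379.41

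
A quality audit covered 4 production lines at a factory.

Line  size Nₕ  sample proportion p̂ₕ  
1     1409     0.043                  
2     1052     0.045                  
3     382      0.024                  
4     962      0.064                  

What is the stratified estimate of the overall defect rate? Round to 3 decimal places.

N = 1409 + 1052 + 382 + 962 = 3805.
Overall proportion = Σ (Nₕ/N)·p̂ₕ.
Σ Nₕp̂ₕ = 60.587 + 47.34 + 9.168 + 61.568 = 178.663.
178.663 / 3805 = 0.04695... → 0.047.

0.047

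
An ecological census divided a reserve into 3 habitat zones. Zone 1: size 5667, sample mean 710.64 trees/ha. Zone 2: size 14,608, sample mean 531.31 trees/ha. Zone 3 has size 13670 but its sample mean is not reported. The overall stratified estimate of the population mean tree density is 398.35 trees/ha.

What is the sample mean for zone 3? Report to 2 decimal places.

N = 5667 + 14608 + 13670 = 33945.
Overall total = μ·N = 398.35·33945 = 13521990.75.
Subtract the known strata: 5667·710.64 + 14608·531.31 = 11788573.36.
Remaining total for zone 3: 13521990.75 − 11788573.36 = 1733417.39.
Divide by its size: 1733417.39 / 13670 = 126.8045... → 126.80.

126.80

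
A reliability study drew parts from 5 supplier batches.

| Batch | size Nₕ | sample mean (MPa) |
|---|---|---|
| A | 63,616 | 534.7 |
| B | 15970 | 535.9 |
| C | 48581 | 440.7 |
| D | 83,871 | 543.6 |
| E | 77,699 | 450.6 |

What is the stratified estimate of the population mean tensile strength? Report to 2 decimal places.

499.03

x̄_st = (Σ Nₕx̄ₕ) / (Σ Nₕ) = (63616·534.7 + 15970·535.9 + 48581·440.7 + 83871·543.6 + 77699·450.6) / 289737
= 144586889.9 / 289737 = 499.0280... → 499.03.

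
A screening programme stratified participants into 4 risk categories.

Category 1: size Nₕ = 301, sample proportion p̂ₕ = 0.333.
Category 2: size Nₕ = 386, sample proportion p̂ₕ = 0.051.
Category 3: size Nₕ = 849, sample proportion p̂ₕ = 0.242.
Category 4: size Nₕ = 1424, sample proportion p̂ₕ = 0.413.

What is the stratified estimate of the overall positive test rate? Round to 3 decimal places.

0.309

Wₕ = Nₕ/N with N = 2960: 0.1017, 0.1304, 0.2868, 0.4811.
p̂_st = 0.1017·0.333 + 0.1304·0.051 + 0.2868·0.242 + 0.4811·0.413 ≈ 0.30861... → 0.309.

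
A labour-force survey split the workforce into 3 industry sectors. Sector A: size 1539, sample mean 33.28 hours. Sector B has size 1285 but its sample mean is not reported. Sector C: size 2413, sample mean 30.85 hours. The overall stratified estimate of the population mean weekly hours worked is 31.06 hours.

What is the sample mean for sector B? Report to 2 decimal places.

28.80

Σ Nₕx̄ₕ = N·μ, so 1285·x̄_B = 5237·31.06 − (1539·33.28 + 2413·30.85).
= 162661.22 − 125658.97 = 37002.25.
x̄_B = 37002.25 / 1285 = 28.7955... → 28.80.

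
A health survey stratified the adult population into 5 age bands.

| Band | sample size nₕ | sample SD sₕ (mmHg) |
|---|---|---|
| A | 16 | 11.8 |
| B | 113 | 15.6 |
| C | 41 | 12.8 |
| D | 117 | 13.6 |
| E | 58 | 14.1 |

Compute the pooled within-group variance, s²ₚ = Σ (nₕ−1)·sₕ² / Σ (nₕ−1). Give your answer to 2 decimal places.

202.02

Degrees of freedom: 15 + 112 + 40 + 116 + 57 = 340.
Σ(nₕ−1)sₕ² = 15·139.24 + 112·243.36 + 40·163.84 + 116·184.96 + 57·198.81 = 68686.05.
s²ₚ = 68686.05 / 340 = 202.0178... → 202.02.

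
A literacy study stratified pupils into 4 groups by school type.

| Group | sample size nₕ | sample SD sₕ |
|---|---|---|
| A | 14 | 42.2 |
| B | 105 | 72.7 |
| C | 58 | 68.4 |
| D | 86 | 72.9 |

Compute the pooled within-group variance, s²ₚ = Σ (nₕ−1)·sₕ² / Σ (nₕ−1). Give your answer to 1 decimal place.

4985.4

A: (14−1)·42.2² = 13·1780.84 = 23150.92
B: (105−1)·72.7² = 104·5285.29 = 549670.16
C: (58−1)·68.4² = 57·4678.56 = 266677.92
D: (86−1)·72.9² = 85·5314.41 = 451724.85
Numerator = 1291223.85; denominator = Σ(nₕ−1) = 259.
s²ₚ = 1291223.85/259 = 4985.420... → 4985.4.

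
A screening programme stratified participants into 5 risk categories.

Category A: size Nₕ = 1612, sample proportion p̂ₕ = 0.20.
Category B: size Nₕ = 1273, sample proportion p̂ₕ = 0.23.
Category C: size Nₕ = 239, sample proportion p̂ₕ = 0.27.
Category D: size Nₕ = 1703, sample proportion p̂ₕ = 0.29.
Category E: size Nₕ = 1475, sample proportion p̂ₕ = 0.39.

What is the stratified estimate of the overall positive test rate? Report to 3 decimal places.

0.278

Wₕ = Nₕ/N with N = 6302: 0.2558, 0.2020, 0.0379, 0.2702, 0.2341.
p̂_st = 0.2558·0.20 + 0.2020·0.23 + 0.0379·0.27 + 0.2702·0.29 + 0.2341·0.39 ≈ 0.27751... → 0.278.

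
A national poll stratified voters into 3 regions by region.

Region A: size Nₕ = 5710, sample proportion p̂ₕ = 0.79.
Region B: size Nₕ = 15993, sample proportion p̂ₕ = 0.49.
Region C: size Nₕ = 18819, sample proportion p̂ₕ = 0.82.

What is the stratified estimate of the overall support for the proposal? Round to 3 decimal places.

0.686

Wₕ = Nₕ/N with N = 40522: 0.1409, 0.3947, 0.4644.
p̂_st = 0.1409·0.79 + 0.3947·0.49 + 0.4644·0.82 ≈ 0.68553... → 0.686.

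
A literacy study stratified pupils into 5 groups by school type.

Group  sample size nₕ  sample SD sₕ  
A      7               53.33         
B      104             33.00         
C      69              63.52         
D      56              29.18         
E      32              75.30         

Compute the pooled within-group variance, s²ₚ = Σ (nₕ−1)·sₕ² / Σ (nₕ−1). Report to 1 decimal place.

Degrees of freedom: 6 + 103 + 68 + 55 + 31 = 263.
Σ(nₕ−1)sₕ² = 6·2844.0889 + 103·1089 + 68·4034.7904 + 55·851.4724 + 31·5670.09 = 626201.0526.
s²ₚ = 626201.0526 / 263 = 2380.993... → 2381.0.

2381.0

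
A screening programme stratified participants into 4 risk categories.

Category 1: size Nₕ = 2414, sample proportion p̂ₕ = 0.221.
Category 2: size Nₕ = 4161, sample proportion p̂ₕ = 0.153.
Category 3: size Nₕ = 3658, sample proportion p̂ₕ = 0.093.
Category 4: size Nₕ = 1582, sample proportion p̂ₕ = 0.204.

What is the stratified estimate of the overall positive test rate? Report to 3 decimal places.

0.155

Wₕ = Nₕ/N with N = 11815: 0.2043, 0.3522, 0.3096, 0.1339.
p̂_st = 0.2043·0.221 + 0.3522·0.153 + 0.3096·0.093 + 0.1339·0.204 ≈ 0.15515... → 0.155.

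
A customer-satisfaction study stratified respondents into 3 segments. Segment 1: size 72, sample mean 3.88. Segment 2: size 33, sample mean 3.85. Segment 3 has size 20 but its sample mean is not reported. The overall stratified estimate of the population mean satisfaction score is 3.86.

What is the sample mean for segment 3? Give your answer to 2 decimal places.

3.80

N = 72 + 33 + 20 = 125.
Overall total = μ·N = 3.86·125 = 482.5.
Subtract the known strata: 72·3.88 + 33·3.85 = 406.41.
Remaining total for segment 3: 482.5 − 406.41 = 76.09.
Divide by its size: 76.09 / 20 = 3.8045 → 3.80.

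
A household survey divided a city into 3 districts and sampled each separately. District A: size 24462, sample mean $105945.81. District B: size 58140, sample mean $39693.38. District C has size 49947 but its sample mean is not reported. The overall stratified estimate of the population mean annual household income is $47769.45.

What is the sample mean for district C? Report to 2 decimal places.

Σ Nₕx̄ₕ = N·μ, so 49947·x̄_C = 132549·47769.45 − (24462·105945.81 + 58140·39693.38).
= 6331792828.05 − 4899419517.42 = 1432373310.63.
x̄_C = 1432373310.63 / 49947 = 28677.8647... → 28677.86.

28677.86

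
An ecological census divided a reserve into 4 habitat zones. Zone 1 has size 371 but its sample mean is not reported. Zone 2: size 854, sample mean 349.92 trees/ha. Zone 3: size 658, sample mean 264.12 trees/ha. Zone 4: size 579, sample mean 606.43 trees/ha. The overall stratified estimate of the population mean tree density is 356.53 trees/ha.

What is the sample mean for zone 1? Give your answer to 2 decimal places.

145.64

N = 371 + 854 + 658 + 579 = 2462.
Overall total = μ·N = 356.53·2462 = 877776.86.
Subtract the known strata: 854·349.92 + 658·264.12 + 579·606.43 = 823745.61.
Remaining total for zone 1: 877776.86 − 823745.61 = 54031.25.
Divide by its size: 54031.25 / 371 = 145.6368... → 145.64.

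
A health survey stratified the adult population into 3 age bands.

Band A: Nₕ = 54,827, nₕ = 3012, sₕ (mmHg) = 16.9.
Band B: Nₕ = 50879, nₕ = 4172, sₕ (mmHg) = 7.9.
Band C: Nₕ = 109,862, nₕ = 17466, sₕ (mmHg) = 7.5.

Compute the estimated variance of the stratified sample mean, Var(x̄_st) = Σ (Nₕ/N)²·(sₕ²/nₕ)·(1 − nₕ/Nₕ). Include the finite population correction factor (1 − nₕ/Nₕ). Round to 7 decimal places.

N = 215568. Term for each stratum: Wₕ²sₕ²/nₕ·(1−nₕ/Nₕ).
Var(x̄_st) = 0.0057969538 + 0.0007650007 + 0.0007034952 = 0.0072654498 → 0.0072654.

0.0072654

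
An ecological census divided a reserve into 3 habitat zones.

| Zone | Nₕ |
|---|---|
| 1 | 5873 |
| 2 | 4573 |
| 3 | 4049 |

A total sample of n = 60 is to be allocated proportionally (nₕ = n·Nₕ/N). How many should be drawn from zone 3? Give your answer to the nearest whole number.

N = 5873 + 4573 + 4049 = 14495.
n_3 = 60·4049/14495 = 16.760... → 17.

17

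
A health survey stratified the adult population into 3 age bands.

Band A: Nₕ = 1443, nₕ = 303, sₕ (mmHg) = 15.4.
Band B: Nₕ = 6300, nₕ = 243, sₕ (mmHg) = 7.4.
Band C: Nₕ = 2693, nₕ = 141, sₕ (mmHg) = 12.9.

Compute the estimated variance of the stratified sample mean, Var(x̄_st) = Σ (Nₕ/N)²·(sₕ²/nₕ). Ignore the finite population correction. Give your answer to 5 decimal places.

N = 10436. Term for each stratum: Wₕ²sₕ²/nₕ.
Var(x̄_st) = 0.01496454 + 0.08212401 + 0.07858956 = 0.17567811 → 0.17568.

0.17568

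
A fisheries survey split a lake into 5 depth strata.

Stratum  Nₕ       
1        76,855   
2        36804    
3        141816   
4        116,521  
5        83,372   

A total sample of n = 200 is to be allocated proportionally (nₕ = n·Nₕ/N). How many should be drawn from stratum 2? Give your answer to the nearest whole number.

Share of stratum 2 = 36804/455368 = 0.08082.
Allocate 200 × 0.08082 = 16.165... → 16.

16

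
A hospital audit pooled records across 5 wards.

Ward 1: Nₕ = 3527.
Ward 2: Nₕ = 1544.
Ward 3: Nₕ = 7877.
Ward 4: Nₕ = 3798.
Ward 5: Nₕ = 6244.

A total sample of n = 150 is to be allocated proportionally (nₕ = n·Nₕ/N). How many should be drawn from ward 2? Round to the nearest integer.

10

N = 3527 + 1544 + 7877 + 3798 + 6244 = 22990.
n_2 = 150·1544/22990 = 10.074... → 10.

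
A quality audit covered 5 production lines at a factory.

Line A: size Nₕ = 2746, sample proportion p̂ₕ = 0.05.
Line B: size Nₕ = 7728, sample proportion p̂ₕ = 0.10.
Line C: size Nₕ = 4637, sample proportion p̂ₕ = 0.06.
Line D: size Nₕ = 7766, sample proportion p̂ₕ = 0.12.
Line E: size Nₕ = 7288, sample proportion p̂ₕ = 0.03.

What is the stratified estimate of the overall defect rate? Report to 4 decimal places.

0.0775

N = 2746 + 7728 + 4637 + 7766 + 7288 = 30165.
Overall proportion = Σ (Nₕ/N)·p̂ₕ.
Σ Nₕp̂ₕ = 137.3 + 772.8 + 278.22 + 931.92 + 218.64 = 2338.88.
2338.88 / 30165 = 0.077536... → 0.0775.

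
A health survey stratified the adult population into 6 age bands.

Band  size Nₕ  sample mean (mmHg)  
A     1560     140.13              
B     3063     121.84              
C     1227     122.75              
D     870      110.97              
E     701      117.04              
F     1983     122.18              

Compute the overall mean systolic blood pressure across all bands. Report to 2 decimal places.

N = 9404; weights Wₕ = Nₕ/N = (0.1659, 0.3257, 0.1305, 0.0925, 0.0745, 0.2109).
x̄_st = Σ Wₕ·x̄ₕ = 0.1659·140.13 + 0.3257·121.84 + 0.1305·122.75 + 0.0925·110.97 + 0.0745·117.04 + 0.2109·122.18 ≈ 123.7011...
→ 123.70.

123.70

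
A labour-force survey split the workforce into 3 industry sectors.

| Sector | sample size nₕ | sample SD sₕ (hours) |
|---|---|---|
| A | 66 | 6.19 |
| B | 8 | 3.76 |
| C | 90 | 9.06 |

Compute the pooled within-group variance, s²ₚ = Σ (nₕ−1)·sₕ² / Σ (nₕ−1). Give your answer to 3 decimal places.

61.459

A: (66−1)·6.19² = 65·38.3161 = 2490.5465
B: (8−1)·3.76² = 7·14.1376 = 98.9632
C: (90−1)·9.06² = 89·82.0836 = 7305.4404
Numerator = 9894.9501; denominator = Σ(nₕ−1) = 161.
s²ₚ = 9894.9501/161 = 61.45932... → 61.459.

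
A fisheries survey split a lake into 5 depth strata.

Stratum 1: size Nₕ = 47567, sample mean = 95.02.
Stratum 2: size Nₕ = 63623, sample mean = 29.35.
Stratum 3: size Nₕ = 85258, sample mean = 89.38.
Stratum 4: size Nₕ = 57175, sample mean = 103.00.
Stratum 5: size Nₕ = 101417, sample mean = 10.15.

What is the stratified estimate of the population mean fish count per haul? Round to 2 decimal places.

N = 47567 + 63623 + 85258 + 57175 + 101417 = 355040.
The stratified mean weights each stratum mean by its population share Nₕ/N.
Σ Nₕx̄ₕ = 47567·95.02 + 63623·29.35 + 85258·89.38 + 57175·103.00 + 101417·10.15 = 4519816.34 + 1867335.05 + 7620360.04 + 5889025 + 1029382.55 = 20925918.98.
Divide by N: 20925918.98 / 355040 = 58.9396... → 58.94.

58.94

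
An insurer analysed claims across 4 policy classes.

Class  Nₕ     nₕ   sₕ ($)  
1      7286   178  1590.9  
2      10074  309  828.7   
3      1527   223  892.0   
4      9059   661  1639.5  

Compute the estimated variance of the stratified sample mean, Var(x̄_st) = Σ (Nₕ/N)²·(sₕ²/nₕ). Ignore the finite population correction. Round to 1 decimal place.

1693.3

N = 27946; Wₕ = Nₕ/N.
class 1: (7286/27946)²·1590.9²/178 = 966.5065
class 2: (10074/27946)²·828.7²/309 = 288.8024
class 3: (1527/27946)²·892.0²/223 = 10.6528
class 4: (9059/27946)²·1639.5²/661 = 427.3095
Sum = 1693.2712 → 1693.3.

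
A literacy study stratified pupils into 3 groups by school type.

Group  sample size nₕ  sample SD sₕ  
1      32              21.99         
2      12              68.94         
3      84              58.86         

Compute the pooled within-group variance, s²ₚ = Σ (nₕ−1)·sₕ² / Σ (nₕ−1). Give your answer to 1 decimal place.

Degrees of freedom: 31 + 11 + 83 = 125.
Σ(nₕ−1)sₕ² = 31·483.5601 + 11·4752.7236 + 83·3464.4996 = 354823.7895.
s²ₚ = 354823.7895 / 125 = 2838.590... → 2838.6.

2838.6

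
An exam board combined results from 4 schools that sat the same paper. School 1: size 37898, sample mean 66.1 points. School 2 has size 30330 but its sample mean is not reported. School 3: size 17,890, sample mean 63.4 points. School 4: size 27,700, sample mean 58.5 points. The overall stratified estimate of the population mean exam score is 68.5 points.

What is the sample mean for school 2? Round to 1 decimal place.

83.6

Σ Nₕx̄ₕ = N·μ, so 30330·x̄_2 = 113818·68.5 − (37898·66.1 + 17890·63.4 + 27700·58.5).
= 7796533 − 5259733.8 = 2536799.2.
x̄_2 = 2536799.2 / 30330 = 83.640... → 83.6.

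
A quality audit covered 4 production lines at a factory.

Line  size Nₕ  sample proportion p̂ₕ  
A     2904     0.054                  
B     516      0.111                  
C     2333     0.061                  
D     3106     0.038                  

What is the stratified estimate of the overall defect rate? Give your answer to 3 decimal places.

0.054

Wₕ = Nₕ/N with N = 8859: 0.3278, 0.0582, 0.2633, 0.3506.
p̂_st = 0.3278·0.054 + 0.0582·0.111 + 0.2633·0.061 + 0.3506·0.038 ≈ 0.05355... → 0.054.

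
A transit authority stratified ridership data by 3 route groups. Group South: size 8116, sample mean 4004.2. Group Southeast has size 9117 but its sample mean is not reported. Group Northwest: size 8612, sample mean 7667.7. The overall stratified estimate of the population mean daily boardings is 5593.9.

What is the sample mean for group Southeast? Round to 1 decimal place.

5050.1

N = 8116 + 9117 + 8612 = 25845.
Overall total = μ·N = 5593.9·25845 = 144574345.5.
Subtract the known strata: 8116·4004.2 + 8612·7667.7 = 98532319.6.
Remaining total for group Southeast: 144574345.5 − 98532319.6 = 46042025.9.
Divide by its size: 46042025.9 / 9117 = 5050.129... → 5050.1.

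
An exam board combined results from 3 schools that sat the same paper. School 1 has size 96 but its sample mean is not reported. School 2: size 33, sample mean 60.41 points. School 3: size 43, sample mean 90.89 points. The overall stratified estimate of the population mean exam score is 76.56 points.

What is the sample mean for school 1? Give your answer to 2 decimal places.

Σ Nₕx̄ₕ = N·μ, so 96·x̄_1 = 172·76.56 − (33·60.41 + 43·90.89).
= 13168.32 − 5901.8 = 7266.52.
x̄_1 = 7266.52 / 96 = 75.6929... → 75.69.

75.69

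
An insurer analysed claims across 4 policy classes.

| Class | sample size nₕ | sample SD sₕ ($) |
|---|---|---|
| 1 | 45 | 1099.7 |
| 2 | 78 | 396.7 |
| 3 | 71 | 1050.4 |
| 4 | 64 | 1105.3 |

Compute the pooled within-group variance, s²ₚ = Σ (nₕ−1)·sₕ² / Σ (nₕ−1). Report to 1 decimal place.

Degrees of freedom: 44 + 77 + 70 + 63 = 254.
Σ(nₕ−1)sₕ² = 44·1209340.09 + 77·157370.89 + 70·1103340.16 + 63·1221688.09 = 219528683.36.
s²ₚ = 219528683.36 / 254 = 864286.155... → 864286.2.

864286.2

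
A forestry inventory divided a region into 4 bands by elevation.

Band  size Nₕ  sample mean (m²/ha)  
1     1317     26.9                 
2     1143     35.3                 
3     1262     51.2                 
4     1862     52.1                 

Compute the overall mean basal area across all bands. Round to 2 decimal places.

42.51

N = 5584; weights Wₕ = Nₕ/N = (0.2359, 0.2047, 0.2260, 0.3335).
x̄_st = Σ Wₕ·x̄ₕ = 0.2359·26.9 + 0.2047·35.3 + 0.2260·51.2 + 0.3335·52.1 ≈ 42.5143...
→ 42.51.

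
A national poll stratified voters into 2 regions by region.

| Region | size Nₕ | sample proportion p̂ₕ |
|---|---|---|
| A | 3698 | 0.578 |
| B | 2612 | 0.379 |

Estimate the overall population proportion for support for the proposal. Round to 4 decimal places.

0.4956

Wₕ = Nₕ/N with N = 6310: 0.5861, 0.4139.
p̂_st = 0.5861·0.578 + 0.4139·0.379 ≈ 0.495625... → 0.4956.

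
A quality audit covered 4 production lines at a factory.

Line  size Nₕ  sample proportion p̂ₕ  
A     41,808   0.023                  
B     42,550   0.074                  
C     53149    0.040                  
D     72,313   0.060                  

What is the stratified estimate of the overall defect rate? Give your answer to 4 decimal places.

0.0504

N = 41808 + 42550 + 53149 + 72313 = 209820.
Overall proportion = Σ (Nₕ/N)·p̂ₕ.
Σ Nₕp̂ₕ = 961.584 + 3148.7 + 2125.96 + 4338.78 = 10575.024.
10575.024 / 209820 = 0.050400... → 0.0504.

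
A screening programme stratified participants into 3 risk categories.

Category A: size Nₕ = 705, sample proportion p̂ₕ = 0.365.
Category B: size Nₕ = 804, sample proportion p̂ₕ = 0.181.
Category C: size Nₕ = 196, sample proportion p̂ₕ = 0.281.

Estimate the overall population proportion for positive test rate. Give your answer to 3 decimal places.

Wₕ = Nₕ/N with N = 1705: 0.4135, 0.4716, 0.1150.
p̂_st = 0.4135·0.365 + 0.4716·0.181 + 0.1150·0.281 ≈ 0.26858... → 0.269.

0.269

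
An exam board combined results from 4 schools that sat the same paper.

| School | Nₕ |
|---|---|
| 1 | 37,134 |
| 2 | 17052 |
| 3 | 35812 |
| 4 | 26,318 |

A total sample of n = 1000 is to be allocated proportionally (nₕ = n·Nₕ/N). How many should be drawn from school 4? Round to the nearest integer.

226

Share of school 4 = 26318/116316 = 0.22626.
Allocate 1000 × 0.22626 = 226.263... → 226.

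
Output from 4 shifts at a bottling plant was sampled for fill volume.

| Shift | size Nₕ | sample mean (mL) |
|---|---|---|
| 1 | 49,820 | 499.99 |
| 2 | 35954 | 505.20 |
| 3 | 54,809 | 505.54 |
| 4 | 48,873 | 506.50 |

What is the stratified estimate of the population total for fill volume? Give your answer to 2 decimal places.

1: 49820·499.99 = 24909501.8
2: 35954·505.20 = 18163960.8
3: 54809·505.54 = 27708141.86
4: 48873·506.50 = 24754174.5
τ̂ = Σ Nₕx̄ₕ = 95535778.96.

95535778.96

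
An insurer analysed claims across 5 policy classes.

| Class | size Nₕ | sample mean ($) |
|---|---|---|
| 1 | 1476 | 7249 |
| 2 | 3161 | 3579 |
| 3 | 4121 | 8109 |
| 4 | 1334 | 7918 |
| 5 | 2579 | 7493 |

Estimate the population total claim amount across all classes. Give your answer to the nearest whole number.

85316991

Estimate total by summing Nₕ·x̄ₕ over strata.
1476·7249 + 3161·3579 + 4121·8109 + 1334·7918 + 2579·7493 = 10699524 + 11313219 + 33417189 + 10562612 + 19324447 = 85316991.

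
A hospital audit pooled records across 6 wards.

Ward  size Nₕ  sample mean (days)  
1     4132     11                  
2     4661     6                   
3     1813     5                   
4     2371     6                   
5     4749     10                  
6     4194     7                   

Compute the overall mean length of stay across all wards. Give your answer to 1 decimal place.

N = 21920; weights Wₕ = Nₕ/N = (0.1885, 0.2126, 0.0827, 0.1082, 0.2167, 0.1913).
x̄_st = Σ Wₕ·x̄ₕ = 0.1885·11 + 0.2126·6 + 0.0827·5 + 0.1082·6 + 0.2167·10 + 0.1913·7 ≈ 7.918...
→ 7.9.

7.9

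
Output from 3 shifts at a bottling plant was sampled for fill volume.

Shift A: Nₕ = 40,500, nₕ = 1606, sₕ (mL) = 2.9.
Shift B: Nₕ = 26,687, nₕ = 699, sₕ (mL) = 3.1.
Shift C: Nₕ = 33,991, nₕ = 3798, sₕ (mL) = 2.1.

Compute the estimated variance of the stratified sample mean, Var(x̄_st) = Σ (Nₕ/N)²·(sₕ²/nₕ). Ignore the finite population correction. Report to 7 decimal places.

N = 101178; Wₕ = Nₕ/N.
shift A: (40500/101178)²·2.9²/1606 = 0.0008390509
shift B: (26687/101178)²·3.1²/699 = 0.0009564748
shift C: (33991/101178)²·2.1²/3798 = 0.0001310507
Sum = 0.0019265764 → 0.0019266.

0.0019266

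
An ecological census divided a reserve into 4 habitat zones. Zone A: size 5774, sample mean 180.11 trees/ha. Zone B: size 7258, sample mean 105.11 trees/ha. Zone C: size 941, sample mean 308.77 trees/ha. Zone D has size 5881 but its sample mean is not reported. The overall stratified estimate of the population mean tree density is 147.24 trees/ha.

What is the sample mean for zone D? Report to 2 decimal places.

N = 5774 + 7258 + 941 + 5881 = 19854.
Overall total = μ·N = 147.24·19854 = 2923302.96.
Subtract the known strata: 5774·180.11 + 7258·105.11 + 941·308.77 = 2093396.09.
Remaining total for zone D: 2923302.96 − 2093396.09 = 829906.87.
Divide by its size: 829906.87 / 5881 = 141.1166... → 141.12.

141.12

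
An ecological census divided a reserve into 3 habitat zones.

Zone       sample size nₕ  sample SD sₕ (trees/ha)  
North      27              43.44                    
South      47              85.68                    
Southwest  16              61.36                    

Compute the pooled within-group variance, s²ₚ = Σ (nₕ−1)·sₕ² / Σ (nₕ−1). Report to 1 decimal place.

Degrees of freedom: 26 + 46 + 15 = 87.
Σ(nₕ−1)sₕ² = 26·1887.0336 + 46·7341.0624 + 15·3765.0496 = 443227.488.
s²ₚ = 443227.488 / 87 = 5094.569... → 5094.6.

5094.6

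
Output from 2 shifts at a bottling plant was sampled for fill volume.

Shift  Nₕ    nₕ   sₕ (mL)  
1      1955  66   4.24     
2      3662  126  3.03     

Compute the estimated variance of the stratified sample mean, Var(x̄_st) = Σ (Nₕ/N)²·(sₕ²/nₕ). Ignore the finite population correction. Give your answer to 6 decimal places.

N = 5617. Term for each stratum: Wₕ²sₕ²/nₕ.
Var(x̄_st) = 0.032996848 + 0.030970095 = 0.063966943 → 0.063967.

0.063967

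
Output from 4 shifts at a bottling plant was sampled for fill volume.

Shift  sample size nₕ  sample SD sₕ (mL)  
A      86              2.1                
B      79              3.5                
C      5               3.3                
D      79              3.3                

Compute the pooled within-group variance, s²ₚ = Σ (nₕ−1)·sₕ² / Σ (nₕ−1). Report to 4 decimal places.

Degrees of freedom: 85 + 78 + 4 + 78 = 245.
Σ(nₕ−1)sₕ² = 85·4.41 + 78·12.25 + 4·10.89 + 78·10.89 = 2223.33.
s²ₚ = 2223.33 / 245 = 9.074816... → 9.0748.

9.0748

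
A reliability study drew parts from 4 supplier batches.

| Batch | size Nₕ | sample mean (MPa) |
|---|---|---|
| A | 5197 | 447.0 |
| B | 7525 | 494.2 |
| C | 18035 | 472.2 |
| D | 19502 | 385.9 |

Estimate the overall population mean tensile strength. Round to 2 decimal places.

439.40

N = 5197 + 7525 + 18035 + 19502 = 50259.
The stratified mean weights each stratum mean by its population share Nₕ/N.
Σ Nₕx̄ₕ = 5197·447.0 + 7525·494.2 + 18035·472.2 + 19502·385.9 = 2323059 + 3718855 + 8516127 + 7525821.8 = 22083862.8.
Divide by N: 22083862.8 / 50259 = 439.4012... → 439.40.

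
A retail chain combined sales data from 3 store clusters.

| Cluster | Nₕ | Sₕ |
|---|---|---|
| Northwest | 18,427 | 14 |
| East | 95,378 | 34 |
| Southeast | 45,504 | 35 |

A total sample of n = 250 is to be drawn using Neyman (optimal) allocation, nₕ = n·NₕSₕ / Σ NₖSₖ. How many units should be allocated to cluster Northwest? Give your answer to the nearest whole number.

13

Σ NₕSₕ = 18427·14 + 95378·34 + 45504·35 = 5093470.
Share for Northwest: 257978/5093470 = 0.05065.
n_Northwest = 250 × 0.05065 = 12.662... → 13.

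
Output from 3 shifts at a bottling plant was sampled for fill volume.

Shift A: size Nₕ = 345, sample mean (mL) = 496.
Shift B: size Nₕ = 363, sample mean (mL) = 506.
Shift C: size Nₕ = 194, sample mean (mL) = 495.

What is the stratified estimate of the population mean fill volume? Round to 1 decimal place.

x̄_st = (Σ Nₕx̄ₕ) / (Σ Nₕ) = (345·496 + 363·506 + 194·495) / 902
= 450828 / 902 = 499.809... → 499.8.

499.8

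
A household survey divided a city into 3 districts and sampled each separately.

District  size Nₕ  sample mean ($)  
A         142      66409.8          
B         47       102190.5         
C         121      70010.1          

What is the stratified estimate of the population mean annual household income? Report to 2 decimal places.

73239.89

x̄_st = (Σ Nₕx̄ₕ) / (Σ Nₕ) = (142·66409.8 + 47·102190.5 + 121·70010.1) / 310
= 22704367.2 / 310 = 73239.8942... → 73239.89.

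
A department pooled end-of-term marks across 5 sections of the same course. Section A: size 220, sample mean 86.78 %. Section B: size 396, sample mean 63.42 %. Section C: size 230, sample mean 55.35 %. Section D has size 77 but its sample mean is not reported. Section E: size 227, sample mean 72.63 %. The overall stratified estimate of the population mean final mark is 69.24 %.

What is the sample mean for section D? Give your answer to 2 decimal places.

Σ Nₕx̄ₕ = N·μ, so 77·x̄_D = 1150·69.24 − (220·86.78 + 396·63.42 + 230·55.35 + 227·72.63).
= 79626 − 73423.43 = 6202.57.
x̄_D = 6202.57 / 77 = 80.5529... → 80.55.

80.55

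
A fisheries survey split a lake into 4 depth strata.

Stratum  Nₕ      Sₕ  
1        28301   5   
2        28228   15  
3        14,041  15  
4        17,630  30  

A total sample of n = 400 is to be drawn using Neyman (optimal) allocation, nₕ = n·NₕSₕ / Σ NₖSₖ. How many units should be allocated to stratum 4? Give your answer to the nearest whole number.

162

Σ NₕSₕ = 28301·5 + 28228·15 + 14041·15 + 17630·30 = 1304440.
Share for 4: 528900/1304440 = 0.40546.
n_4 = 400 × 0.40546 = 162.185... → 162.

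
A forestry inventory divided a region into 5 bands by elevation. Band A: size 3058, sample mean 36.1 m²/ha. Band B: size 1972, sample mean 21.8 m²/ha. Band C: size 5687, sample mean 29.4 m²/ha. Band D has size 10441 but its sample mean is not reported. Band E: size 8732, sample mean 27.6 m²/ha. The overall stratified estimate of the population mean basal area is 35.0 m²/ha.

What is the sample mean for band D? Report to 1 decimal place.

Σ Nₕx̄ₕ = N·μ, so 10441·x̄_D = 29890·35.0 − (3058·36.1 + 1972·21.8 + 5687·29.4 + 8732·27.6).
= 1046150 − 561584.4 = 484565.6.
x̄_D = 484565.6 / 10441 = 46.410... → 46.4.

46.4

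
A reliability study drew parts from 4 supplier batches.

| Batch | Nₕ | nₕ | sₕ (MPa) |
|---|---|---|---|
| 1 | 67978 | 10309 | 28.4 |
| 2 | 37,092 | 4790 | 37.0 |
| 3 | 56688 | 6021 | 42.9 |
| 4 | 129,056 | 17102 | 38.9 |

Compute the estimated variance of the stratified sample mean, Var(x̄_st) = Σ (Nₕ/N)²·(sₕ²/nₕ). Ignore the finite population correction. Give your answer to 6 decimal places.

0.037964

N = 290814; Wₕ = Nₕ/N.
batch 1: (67978/290814)²·28.4²/10309 = 0.004274903
batch 2: (37092/290814)²·37.0²/4790 = 0.004649410
batch 3: (56688/290814)²·42.9²/6021 = 0.011614422
batch 4: (129056/290814)²·38.9²/17102 = 0.017425212
Sum = 0.037963947 → 0.037964.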